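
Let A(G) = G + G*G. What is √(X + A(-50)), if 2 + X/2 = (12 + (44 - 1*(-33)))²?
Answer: 12*√127 ≈ 135.23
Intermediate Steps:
A(G) = G + G²
X = 15838 (X = -4 + 2*(12 + (44 - 1*(-33)))² = -4 + 2*(12 + (44 + 33))² = -4 + 2*(12 + 77)² = -4 + 2*89² = -4 + 2*7921 = -4 + 15842 = 15838)
√(X + A(-50)) = √(15838 - 50*(1 - 50)) = √(15838 - 50*(-49)) = √(15838 + 2450) = √18288 = 12*√127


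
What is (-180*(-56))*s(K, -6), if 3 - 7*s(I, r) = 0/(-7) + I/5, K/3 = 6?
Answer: -864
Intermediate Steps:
K = 18 (K = 3*6 = 18)
s(I, r) = 3/7 - I/35 (s(I, r) = 3/7 - (0/(-7) + I/5)/7 = 3/7 - (0*(-⅐) + I*(⅕))/7 = 3/7 - (0 + I/5)/7 = 3/7 - I/35)
(-180*(-56))*s(K, -6) = (-180*(-56))*(3/7 - 1/35*18) = 10080*(3/7 - 18/35) = 10080*(-3/35) = -864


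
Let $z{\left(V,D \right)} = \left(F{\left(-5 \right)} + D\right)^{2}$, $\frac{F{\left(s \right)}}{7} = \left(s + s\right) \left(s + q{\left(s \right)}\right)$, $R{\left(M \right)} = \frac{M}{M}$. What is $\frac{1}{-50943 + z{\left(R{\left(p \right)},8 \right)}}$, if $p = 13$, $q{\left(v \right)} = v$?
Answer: $\frac{1}{450321} \approx 2.2206 \cdot 10^{-6}$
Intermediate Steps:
$R{\left(M \right)} = 1$
$F{\left(s \right)} = 28 s^{2}$ ($F{\left(s \right)} = 7 \left(s + s\right) \left(s + s\right) = 7 \cdot 2 s 2 s = 7 \cdot 4 s^{2} = 28 s^{2}$)
$z{\left(V,D \right)} = \left(700 + D\right)^{2}$ ($z{\left(V,D \right)} = \left(28 \left(-5\right)^{2} + D\right)^{2} = \left(28 \cdot 25 + D\right)^{2} = \left(700 + D\right)^{2}$)
$\frac{1}{-50943 + z{\left(R{\left(p \right)},8 \right)}} = \frac{1}{-50943 + \left(700 + 8\right)^{2}} = \frac{1}{-50943 + 708^{2}} = \frac{1}{-50943 + 501264} = \frac{1}{450321}$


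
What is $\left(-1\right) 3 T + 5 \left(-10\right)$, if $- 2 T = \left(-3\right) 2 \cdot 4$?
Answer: $-86$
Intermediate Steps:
$T = 12$ ($T = - \frac{\left(-3\right) 2 \cdot 4}{2} = - \frac{\left(-6\right) 4}{2} = \left(- \frac{1}{2}\right) \left(-24\right) = 12$)
$\left(-1\right) 3 T + 5 \left(-10\right) = \left(-1\right) 3 \cdot 12 + 5 \left(-10\right) = \left(-3\right) 12 - 50 = -36 - 50 = -86$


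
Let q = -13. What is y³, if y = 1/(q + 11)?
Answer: -⅛ ≈ -0.12500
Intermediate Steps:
y = -½ (y = 1/(-13 + 11) = 1/(-2) = -½ ≈ -0.50000)
y³ = (-½)³ = -⅛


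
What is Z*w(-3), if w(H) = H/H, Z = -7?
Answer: -7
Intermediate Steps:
w(H) = 1
Z*w(-3) = -7*1 = -7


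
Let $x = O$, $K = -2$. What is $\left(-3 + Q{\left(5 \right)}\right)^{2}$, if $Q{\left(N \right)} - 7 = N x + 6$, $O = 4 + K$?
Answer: $400$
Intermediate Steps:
$O = 2$ ($O = 4 - 2 = 2$)
$x = 2$
$Q{\left(N \right)} = 13 + 2 N$ ($Q{\left(N \right)} = 7 + \left(N 2 + 6\right) = 7 + \left(2 N + 6\right) = 7 + \left(6 + 2 N\right) = 13 + 2 N$)
$\left(-3 + Q{\left(5 \right)}\right)^{2} = \left(-3 + \left(13 + 2 \cdot 5\right)\right)^{2} = \left(-3 + \left(13 + 10\right)\right)^{2} = \left(-3 + 23\right)^{2} = 20^{2} = 400$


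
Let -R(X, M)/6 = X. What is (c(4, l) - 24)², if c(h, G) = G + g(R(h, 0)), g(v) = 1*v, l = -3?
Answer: 2601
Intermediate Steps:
R(X, M) = -6*X
g(v) = v
c(h, G) = G - 6*h
(c(4, l) - 24)² = ((-3 - 6*4) - 24)² = ((-3 - 24) - 24)² = (-27 - 24)² = (-51)² = 2601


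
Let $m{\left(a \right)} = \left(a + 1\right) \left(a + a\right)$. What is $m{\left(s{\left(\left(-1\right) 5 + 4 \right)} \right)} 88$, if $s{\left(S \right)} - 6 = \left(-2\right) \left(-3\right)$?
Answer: $27456$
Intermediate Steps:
$s{\left(S \right)} = 12$ ($s{\left(S \right)} = 6 - -6 = 6 + 6 = 12$)
$m{\left(a \right)} = 2 a \left(1 + a\right)$ ($m{\left(a \right)} = \left(1 + a\right) 2 a = 2 a \left(1 + a\right)$)
$m{\left(s{\left(\left(-1\right) 5 + 4 \right)} \right)} 88 = 2 \cdot 12 \left(1 + 12\right) 88 = 2 \cdot 12 \cdot 13 \cdot 88 = 312 \cdot 88 = 27456$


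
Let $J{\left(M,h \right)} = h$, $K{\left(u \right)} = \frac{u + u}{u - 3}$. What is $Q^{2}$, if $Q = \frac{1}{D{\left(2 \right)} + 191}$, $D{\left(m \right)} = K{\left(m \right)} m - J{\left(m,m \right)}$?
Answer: $\frac{1}{32761} \approx 3.0524 \cdot 10^{-5}$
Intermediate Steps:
$K{\left(u \right)} = \frac{2 u}{-3 + u}$
$D{\left(m \right)} = - m + \frac{2 m^{2}}{-3 + m}$ ($D{\left(m \right)} = \frac{2 m}{-3 + m} m - m = \frac{2 m^{2}}{-3 + m} - m = - m + \frac{2 m^{2}}{-3 + m}$)
$Q = \frac{1}{181}$ ($Q = \frac{1}{\frac{2 \left(3 + 2\right)}{-3 + 2} + 191} = \frac{1}{2 \frac{1}{-1} \cdot 5 + 191} = \frac{1}{2 \left(-1\right) 5 + 191} = \frac{1}{-10 + 191} = \frac{1}{181} \approx 0.0055249$)
$Q^{2} = \left(\frac{1}{181}\right)^{2} = \frac{1}{32761}$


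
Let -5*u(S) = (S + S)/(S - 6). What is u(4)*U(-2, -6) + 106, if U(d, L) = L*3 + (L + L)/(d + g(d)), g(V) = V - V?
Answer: 482/5 ≈ 96.400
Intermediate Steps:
g(V) = 0
u(S) = -2*S/(5*(-6 + S)) (u(S) = -(S + S)/(5*(S - 6)) = -2*S/(5*(-6 + S)))
U(d, L) = 3*L + 2*L/d (U(d, L) = L*3 + (L + L)/(d + 0) = 3*L + (2*L)/d = 3*L + 2*L/d)
u(4)*U(-2, -6) + 106 = (-2*4/(-30 + 5*4))*(-6*(2 + 3*(-2))/(-2)) + 106 = (-2*4/(-30 + 20))*(-6*(-½)*(2 - 6)) + 106 = (-2*4/(-10))*(-6*(-½)*(-4)) + 106 = -2*4*(-⅒)*(-12) + 106 = (⅘)*(-12) + 106 = -48/5 + 106 = 482/5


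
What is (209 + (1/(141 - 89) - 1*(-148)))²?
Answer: 344659225/2704 ≈ 1.2746e+5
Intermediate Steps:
(209 + (1/(141 - 89) - 1*(-148)))² = (209 + (1/52 + 148))² = (209 + 7697/52)² = (18565/52)² = 344659225/2704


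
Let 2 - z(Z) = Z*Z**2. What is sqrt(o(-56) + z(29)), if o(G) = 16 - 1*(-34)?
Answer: I*sqrt(24337) ≈ 156.0*I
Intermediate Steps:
o(G) = 50 (o(G) = 16 + 34 = 50)
z(Z) = 2 - Z**3 (z(Z) = 2 - Z*Z**2 = 2 - Z**3)
sqrt(o(-56) + z(29)) = sqrt(50 + (2 - 1*29**3)) = sqrt(50 + (2 - 1*24389)) = sqrt(50 + (2 - 24389)) = sqrt(50 - 24387) = sqrt(-24337) = I*sqrt(24337)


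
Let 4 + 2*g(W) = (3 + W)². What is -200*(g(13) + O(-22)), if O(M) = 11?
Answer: -27400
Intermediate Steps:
g(W) = -2 + (3 + W)²/2
-200*(g(13) + O(-22)) = -200*((-2 + (3 + 13)²/2) + 11) = -200*((-2 + (½)*16²) + 11) = -200*((-2 + (½)*256) + 11) = -200*((-2 + 128) + 11) = -200*(126 + 11) = -200*137 = -27400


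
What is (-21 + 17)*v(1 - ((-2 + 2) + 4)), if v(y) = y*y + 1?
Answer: -40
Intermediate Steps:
v(y) = 1 + y**2 (v(y) = y**2 + 1 = 1 + y**2)
(-21 + 17)*v(1 - ((-2 + 2) + 4)) = (-21 + 17)*(1 + (1 - ((-2 + 2) + 4))**2) = -4*(1 + (1 - (0 + 4))**2) = -4*(1 + (1 - 1*4)**2) = -4*(1 + (1 - 4)**2) = -4*(1 + (-3)**2) = -4*(1 + 9) = -4*10 = -40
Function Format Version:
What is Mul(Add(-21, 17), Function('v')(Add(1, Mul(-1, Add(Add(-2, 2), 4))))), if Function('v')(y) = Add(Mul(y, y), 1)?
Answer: -40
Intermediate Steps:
Function('v')(y) = Add(1, Pow(y, 2)) (Function('v')(y) = Add(Pow(y, 2), 1) = Add(1, Pow(y, 2)))
Mul(Add(-21, 17), Function('v')(Add(1, Mul(-1, Add(Add(-2, 2), 4))))) = Mul(Add(-21, 17), Add(1, Pow(Add(1, Mul(-1, Add(Add(-2, 2), 4))), 2))) = Mul(-4, Add(1, Pow(Add(1, Mul(-1, Add(0, 4))), 2))) = Mul(-4, Add(1, Pow(Add(1, Mul(-1, 4)), 2))) = Mul(-4, Add(1, Pow(Add(1, -4), 2))) = Mul(-4, Add(1, Pow(-3, 2))) = Mul(-4, Add(1, 9)) = Mul(-4, 10) = -40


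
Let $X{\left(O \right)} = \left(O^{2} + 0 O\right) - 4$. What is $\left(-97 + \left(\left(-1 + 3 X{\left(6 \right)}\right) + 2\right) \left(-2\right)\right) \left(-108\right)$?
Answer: $31428$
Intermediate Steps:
$X{\left(O \right)} = -4 + O^{2}$ ($X{\left(O \right)} = \left(O^{2} + 0\right) - 4 = O^{2} - 4 = -4 + O^{2}$)
$\left(-97 + \left(\left(-1 + 3 X{\left(6 \right)}\right) + 2\right) \left(-2\right)\right) \left(-108\right) = \left(-97 + \left(\left(-1 + 3 \left(-4 + 6^{2}\right)\right) + 2\right) \left(-2\right)\right) \left(-108\right) = \left(-97 + \left(\left(-1 + 3 \left(-4 + 36\right)\right) + 2\right) \left(-2\right)\right) \left(-108\right) = \left(-97 + \left(\left(-1 + 3 \cdot 32\right) + 2\right) \left(-2\right)\right) \left(-108\right) = \left(-97 + \left(\left(-1 + 96\right) + 2\right) \left(-2\right)\right) \left(-108\right) = \left(-97 + \left(95 + 2\right) \left(-2\right)\right) \left(-108\right) = \left(-97 + 97 \left(-2\right)\right) \left(-108\right) = \left(-97 - 194\right) \left(-108\right) = \left(-291\right) \left(-108\right) = 31428$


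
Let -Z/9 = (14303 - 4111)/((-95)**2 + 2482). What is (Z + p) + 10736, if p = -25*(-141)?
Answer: 164009599/11507 ≈ 14253.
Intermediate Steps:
Z = -91728/11507 (Z = -9*(14303 - 4111)/((-95)**2 + 2482) = -91728/(9025 + 2482) = -91728/11507 ≈ -7.9715)
p = 3525
(Z + p) + 10736 = (-91728/11507 + 3525) + 10736 = 40470447/11507 + 10736 = 164009599/11507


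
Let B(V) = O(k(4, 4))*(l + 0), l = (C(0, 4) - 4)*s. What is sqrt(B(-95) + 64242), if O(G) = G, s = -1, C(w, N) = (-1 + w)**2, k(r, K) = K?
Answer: sqrt(64254) ≈ 253.48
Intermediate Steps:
l = 3 (l = ((-1 + 0)**2 - 4)*(-1) = ((-1)**2 - 4)*(-1) = (1 - 4)*(-1) = -3*(-1) = 3)
B(V) = 12 (B(V) = 4*(3 + 0) = 4*3 = 12)
sqrt(B(-95) + 64242) = sqrt(12 + 64242) = sqrt(64254)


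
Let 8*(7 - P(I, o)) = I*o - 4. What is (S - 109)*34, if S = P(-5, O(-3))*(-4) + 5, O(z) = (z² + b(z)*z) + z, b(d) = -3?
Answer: -5831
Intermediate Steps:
O(z) = z² - 2*z (O(z) = (z² - 3*z) + z = z² - 2*z)
P(I, o) = 15/2 - I*o/8 (P(I, o) = 7 - (I*o - 4)/8 = 7 - (-4 + I*o)/8 = 7 + (½ - I*o/8) = 15/2 - I*o/8)
S = -125/2 (S = (15/2 - ⅛*(-5)*(-3*(-2 - 3)))*(-4) + 5 = (15/2 - ⅛*(-5)*(-3*(-5)))*(-4) + 5 = (15/2 - ⅛*(-5)*15)*(-4) + 5 = (15/2 + 75/8)*(-4) + 5 = (135/8)*(-4) + 5 = -135/2 + 5 = -125/2 ≈ -62.500)
(S - 109)*34 = (-125/2 - 109)*34 = -343/2*34 = -5831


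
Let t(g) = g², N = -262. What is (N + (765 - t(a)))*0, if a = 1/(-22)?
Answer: 0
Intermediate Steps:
a = -1/22 ≈ -0.045455
(N + (765 - t(a)))*0 = (-262 + (765 - (-1/22)²))*0 = (-262 + (765 - 1*1/484))*0 = (-262 + (765 - 1/484))*0 = (-262 + 370259/484)*0 = (243451/484)*0 = 0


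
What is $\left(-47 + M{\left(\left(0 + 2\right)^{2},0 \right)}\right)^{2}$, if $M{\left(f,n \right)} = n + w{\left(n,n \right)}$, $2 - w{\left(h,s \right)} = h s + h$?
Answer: $2025$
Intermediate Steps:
$w{\left(h,s \right)} = 2 - h - h s$ ($w{\left(h,s \right)} = 2 - \left(h s + h\right) = 2 - \left(h + h s\right) = 2 - h - h s$)
$M{\left(f,n \right)} = 2 - n^{2}$ ($M{\left(f,n \right)} = n - \left(-2 + n + n n\right) = n - \left(-2 + n + n^{2}\right) = 2 - n^{2}$)
$\left(-47 + M{\left(\left(0 + 2\right)^{2},0 \right)}\right)^{2} = \left(-47 + \left(2 - 0^{2}\right)\right)^{2} = \left(-47 + \left(2 - 0\right)\right)^{2} = \left(-47 + \left(2 + 0\right)\right)^{2} = \left(-47 + 2\right)^{2} = \left(-45\right)^{2} = 2025$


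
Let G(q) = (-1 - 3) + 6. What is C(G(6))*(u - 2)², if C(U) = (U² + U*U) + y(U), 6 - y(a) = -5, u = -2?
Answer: 304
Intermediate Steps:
y(a) = 11 (y(a) = 6 - 1*(-5) = 6 + 5 = 11)
G(q) = 2 (G(q) = -4 + 6 = 2)
C(U) = 11 + 2*U² (C(U) = (U² + U*U) + 11 = (U² + U²) + 11 = 2*U² + 11 = 11 + 2*U²)
C(G(6))*(u - 2)² = (11 + 2*2²)*(-2 - 2)² = (11 + 2*4)*(-4)² = (11 + 8)*16 = 19*16 = 304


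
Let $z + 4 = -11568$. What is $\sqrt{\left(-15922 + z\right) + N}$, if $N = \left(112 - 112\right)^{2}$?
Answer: $i \sqrt{27494} \approx 165.81 i$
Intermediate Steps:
$z = -11572$ ($z = -4 - 11568 = -11572$)
$N = 0$ ($N = 0^{2} = 0$)
$\sqrt{\left(-15922 + z\right) + N} = \sqrt{\left(-15922 - 11572\right) + 0} = \sqrt{-27494 + 0} = \sqrt{-27494} = i \sqrt{27494}$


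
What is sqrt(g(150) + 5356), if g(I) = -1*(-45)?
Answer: sqrt(5401) ≈ 73.491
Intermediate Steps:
g(I) = 45
sqrt(g(150) + 5356) = sqrt(45 + 5356) = sqrt(5401)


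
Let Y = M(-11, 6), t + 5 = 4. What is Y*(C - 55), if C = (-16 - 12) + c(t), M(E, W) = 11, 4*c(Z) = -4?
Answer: -924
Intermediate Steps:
t = -1 (t = -5 + 4 = -1)
c(Z) = -1 (c(Z) = (¼)*(-4) = -1)
Y = 11
C = -29 (C = (-16 - 12) - 1 = -28 - 1 = -29)
Y*(C - 55) = 11*(-29 - 55) = 11*(-84) = -924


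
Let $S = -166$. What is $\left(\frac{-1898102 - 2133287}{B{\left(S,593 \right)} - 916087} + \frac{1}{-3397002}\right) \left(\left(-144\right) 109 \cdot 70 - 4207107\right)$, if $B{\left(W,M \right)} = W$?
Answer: $- \frac{24220455737668130725}{1037504424502} \approx -2.3345 \cdot 10^{7}$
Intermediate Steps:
$\left(\frac{-1898102 - 2133287}{B{\left(S,593 \right)} - 916087} + \frac{1}{-3397002}\right) \left(\left(-144\right) 109 \cdot 70 - 4207107\right) = \left(\frac{-1898102 - 2133287}{-166 - 916087} + \frac{1}{-3397002}\right) \left(\left(-144\right) 109 \cdot 70 - 4207107\right) = \left(- \frac{4031389}{-916253} - \frac{1}{3397002}\right) \left(\left(-15696\right) 70 - 4207107\right) = \left(\left(-4031389\right) \left(- \frac{1}{916253}\right) - \frac{1}{3397002}\right) \left(-1098720 - 4207107\right) = \left(\frac{4031389}{916253} - \frac{1}{3397002}\right) \left(-5305827\right) = \frac{13694635579525}{3112513273506} \left(-5305827\right) = - \frac{24220455737668130725}{1037504424502}$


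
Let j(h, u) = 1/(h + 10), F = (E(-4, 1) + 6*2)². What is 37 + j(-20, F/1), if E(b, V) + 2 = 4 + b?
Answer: 369/10 ≈ 36.900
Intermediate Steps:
E(b, V) = 2 + b (E(b, V) = -2 + (4 + b) = 2 + b)
F = 100 (F = ((2 - 4) + 6*2)² = (-2 + 12)² = 10² = 100)
j(h, u) = 1/(10 + h)
37 + j(-20, F/1) = 37 + 1/(10 - 20) = 37 + 1/(-10) = 37 - ⅒ = 369/10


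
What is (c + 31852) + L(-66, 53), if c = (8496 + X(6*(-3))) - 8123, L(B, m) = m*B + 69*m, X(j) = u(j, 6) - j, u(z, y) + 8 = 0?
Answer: 32394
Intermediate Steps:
u(z, y) = -8 (u(z, y) = -8 + 0 = -8)
X(j) = -8 - j
L(B, m) = 69*m + B*m (L(B, m) = B*m + 69*m = 69*m + B*m)
c = 383 (c = (8496 + (-8 - 6*(-3))) - 8123 = (8496 + (-8 - 1*(-18))) - 8123 = (8496 + (-8 + 18)) - 8123 = (8496 + 10) - 8123 = 8506 - 8123 = 383)
(c + 31852) + L(-66, 53) = (383 + 31852) + 53*(69 - 66) = 32235 + 53*3 = 32235 + 159 = 32394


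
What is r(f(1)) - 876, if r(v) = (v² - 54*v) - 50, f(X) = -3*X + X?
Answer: -814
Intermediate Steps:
f(X) = -2*X
r(v) = -50 + v² - 54*v
r(f(1)) - 876 = (-50 + (-2*1)² - (-108)) - 876 = (-50 + (-2)² - 54*(-2)) - 876 = (-50 + 4 + 108) - 876 = 62 - 876 = -814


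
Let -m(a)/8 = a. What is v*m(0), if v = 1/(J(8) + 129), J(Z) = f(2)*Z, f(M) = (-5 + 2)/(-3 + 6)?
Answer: 0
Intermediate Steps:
f(M) = -1 (f(M) = -3/3 = -3*1/3 = -1)
m(a) = -8*a
J(Z) = -Z
v = 1/121 (v = 1/(-1*8 + 129) = 1/(-8 + 129) = 1/121 ≈ 0.0082645)
v*m(0) = (-8*0)/121 = (1/121)*0 = 0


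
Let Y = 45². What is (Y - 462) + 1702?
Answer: 3265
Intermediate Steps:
Y = 2025
(Y - 462) + 1702 = (2025 - 462) + 1702 = 1563 + 1702 = 3265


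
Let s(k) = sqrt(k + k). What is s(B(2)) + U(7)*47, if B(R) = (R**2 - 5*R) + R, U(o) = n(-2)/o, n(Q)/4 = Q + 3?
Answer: 188/7 + 2*I*sqrt(2) ≈ 26.857 + 2.8284*I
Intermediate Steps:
n(Q) = 12 + 4*Q (n(Q) = 4*(Q + 3) = 4*(3 + Q) = 12 + 4*Q)
U(o) = 4/o (U(o) = (12 + 4*(-2))/o = (12 - 8)/o = 4/o)
B(R) = R**2 - 4*R
s(k) = sqrt(2)*sqrt(k) (s(k) = sqrt(2*k) = sqrt(2)*sqrt(k))
s(B(2)) + U(7)*47 = sqrt(2)*sqrt(2*(-4 + 2)) + (4/7)*47 = sqrt(2)*sqrt(2*(-2)) + (4*(1/7))*47 = sqrt(2)*sqrt(-4) + (4/7)*47 = sqrt(2)*(2*I) + 188/7 = 2*I*sqrt(2) + 188/7 = 188/7 + 2*I*sqrt(2)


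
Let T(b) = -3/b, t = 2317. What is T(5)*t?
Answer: -6951/5 ≈ -1390.2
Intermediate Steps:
T(5)*t = -3/5*2317 = -3*⅕*2317 = -⅗*2317 = -6951/5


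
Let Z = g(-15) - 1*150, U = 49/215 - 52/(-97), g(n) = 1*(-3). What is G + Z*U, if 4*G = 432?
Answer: -185409/20855 ≈ -8.8904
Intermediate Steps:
G = 108 (G = (¼)*432 = 108)
g(n) = -3
U = 15933/20855 (U = 49*(1/215) - 52*(-1/97) = 49/215 + 52/97 = 15933/20855 ≈ 0.76399)
Z = -153 (Z = -3 - 1*150 = -3 - 150 = -153)
G + Z*U = 108 - 153*15933/20855 = 108 - 2437749/20855 = -185409/20855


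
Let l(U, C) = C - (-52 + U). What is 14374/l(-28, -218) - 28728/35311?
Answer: -255762389/2436459 ≈ -104.97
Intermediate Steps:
l(U, C) = 52 + C - U (l(U, C) = C + (52 - U) = 52 + C - U)
14374/l(-28, -218) - 28728/35311 = 14374/(52 - 218 - 1*(-28)) - 28728/35311 = 14374/(52 - 218 + 28) - 28728*1/35311 = 14374/(-138) - 28728/35311 = 14374*(-1/138) - 28728/35311 = -7187/69 - 28728/35311 = -255762389/2436459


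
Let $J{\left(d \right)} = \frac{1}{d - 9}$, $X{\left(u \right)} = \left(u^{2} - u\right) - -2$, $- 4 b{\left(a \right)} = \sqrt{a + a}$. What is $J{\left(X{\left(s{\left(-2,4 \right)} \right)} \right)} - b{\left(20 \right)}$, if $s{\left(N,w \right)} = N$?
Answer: $-1 + \frac{\sqrt{10}}{2} \approx 0.58114$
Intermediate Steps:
$b{\left(a \right)} = - \frac{\sqrt{2} \sqrt{a}}{4}$ ($b{\left(a \right)} = - \frac{\sqrt{a + a}}{4} = - \frac{\sqrt{2 a}}{4} = - \frac{\sqrt{2} \sqrt{a}}{4}$)
$X{\left(u \right)} = 2 + u^{2} - u$ ($X{\left(u \right)} = \left(u^{2} - u\right) + 2 = 2 + u^{2} - u$)
$J{\left(d \right)} = \frac{1}{-9 + d}$
$J{\left(X{\left(s{\left(-2,4 \right)} \right)} \right)} - b{\left(20 \right)} = \frac{1}{-9 + \left(2 + \left(-2\right)^{2} - -2\right)} - - \frac{\sqrt{2} \sqrt{20}}{4} = \frac{1}{-9 + \left(2 + 4 + 2\right)} - - \frac{\sqrt{2} \cdot 2 \sqrt{5}}{4} = \frac{1}{-9 + 8} - - \frac{\sqrt{10}}{2} = \frac{1}{-1} + \frac{\sqrt{10}}{2} = -1 + \frac{\sqrt{10}}{2}$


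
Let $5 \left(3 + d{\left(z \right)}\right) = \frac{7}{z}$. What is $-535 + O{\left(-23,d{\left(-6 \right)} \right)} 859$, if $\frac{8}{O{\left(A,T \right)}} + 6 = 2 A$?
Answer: $- \frac{8673}{13} \approx -667.15$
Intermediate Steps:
$d{\left(z \right)} = -3 + \frac{7}{5 z}$ ($d{\left(z \right)} = -3 + \frac{7 \frac{1}{z}}{5} = -3 + \frac{7}{5 z}$)
$O{\left(A,T \right)} = \frac{8}{-6 + 2 A}$
$-535 + O{\left(-23,d{\left(-6 \right)} \right)} 859 = -535 + \frac{4}{-3 - 23} \cdot 859 = -535 + \frac{4}{-26} \cdot 859 = -535 + 4 \left(- \frac{1}{26}\right) 859 = -535 - \frac{1718}{13} = - \frac{8673}{13}$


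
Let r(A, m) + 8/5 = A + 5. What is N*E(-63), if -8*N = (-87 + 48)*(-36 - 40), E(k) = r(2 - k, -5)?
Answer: -126711/5 ≈ -25342.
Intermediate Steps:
r(A, m) = 17/5 + A (r(A, m) = -8/5 + (A + 5) = -8/5 + (5 + A) = 17/5 + A)
E(k) = 27/5 - k (E(k) = 17/5 + (2 - k) = 27/5 - k)
N = -741/2 (N = -(-87 + 48)*(-36 - 40)/8 = -(-39)*(-76)/8 = -1/8*2964 = -741/2 ≈ -370.50)
N*E(-63) = -741*(27/5 - 1*(-63))/2 = -741*(27/5 + 63)/2 = -741/2*342/5 = -126711/5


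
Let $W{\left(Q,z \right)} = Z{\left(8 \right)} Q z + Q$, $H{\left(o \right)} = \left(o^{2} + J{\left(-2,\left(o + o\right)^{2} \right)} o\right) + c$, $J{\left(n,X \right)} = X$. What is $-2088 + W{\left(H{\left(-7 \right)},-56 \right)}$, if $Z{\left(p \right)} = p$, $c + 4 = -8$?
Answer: $594657$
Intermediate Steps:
$c = -12$ ($c = -4 - 8 = -12$)
$H{\left(o \right)} = -12 + o^{2} + 4 o^{3}$ ($H{\left(o \right)} = \left(o^{2} + \left(o + o\right)^{2} o\right) - 12 = \left(o^{2} + \left(2 o\right)^{2} o\right) - 12 = \left(o^{2} + 4 o^{2} o\right) - 12 = \left(o^{2} + 4 o^{3}\right) - 12 = -12 + o^{2} + 4 o^{3}$)
$W{\left(Q,z \right)} = Q + 8 Q z$ ($W{\left(Q,z \right)} = 8 Q z + Q = Q + 8 Q z$)
$-2088 + W{\left(H{\left(-7 \right)},-56 \right)} = -2088 + \left(-12 + \left(-7\right)^{2} + 4 \left(-7\right)^{3}\right) \left(1 + 8 \left(-56\right)\right) = -2088 + \left(-12 + 49 + 4 \left(-343\right)\right) \left(1 - 448\right) = -2088 + \left(-12 + 49 - 1372\right) \left(-447\right) = -2088 - -596745 = -2088 + 596745 = 594657$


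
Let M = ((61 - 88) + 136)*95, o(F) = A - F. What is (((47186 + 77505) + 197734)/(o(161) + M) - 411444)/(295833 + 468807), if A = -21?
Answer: -465033043/864298080 ≈ -0.53805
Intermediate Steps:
o(F) = -21 - F
M = 10355 (M = (-27 + 136)*95 = 109*95 = 10355)
(((47186 + 77505) + 197734)/(o(161) + M) - 411444)/(295833 + 468807) = (((47186 + 77505) + 197734)/((-21 - 1*161) + 10355) - 411444)/(295833 + 468807) = ((124691 + 197734)/((-21 - 161) + 10355) - 411444)/764640 = (322425/(-182 + 10355) - 411444)*(1/764640) = (322425/10173 - 411444)*(1/764640) = (322425*(1/10173) - 411444)*(1/764640) = (107475/3391 - 411444)*(1/764640) = -1395099129/3391*1/764640 = -465033043/864298080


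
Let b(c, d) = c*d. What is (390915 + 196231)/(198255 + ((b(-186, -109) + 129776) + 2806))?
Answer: 587146/351111 ≈ 1.6723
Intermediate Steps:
(390915 + 196231)/(198255 + ((b(-186, -109) + 129776) + 2806)) = (390915 + 196231)/(198255 + ((-186*(-109) + 129776) + 2806)) = 587146/(198255 + ((20274 + 129776) + 2806)) = 587146/(198255 + (150050 + 2806)) = 587146/(198255 + 152856) = 587146/351111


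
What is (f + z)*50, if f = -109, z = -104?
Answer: -10650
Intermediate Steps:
(f + z)*50 = (-109 - 104)*50 = -213*50 = -10650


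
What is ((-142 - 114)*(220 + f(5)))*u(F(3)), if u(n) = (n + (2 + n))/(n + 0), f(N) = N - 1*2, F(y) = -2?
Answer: -57088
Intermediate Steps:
f(N) = -2 + N (f(N) = N - 2 = -2 + N)
u(n) = (2 + 2*n)/n
((-142 - 114)*(220 + f(5)))*u(F(3)) = ((-142 - 114)*(220 + (-2 + 5)))*(2 + 2/(-2)) = (-256*(220 + 3))*(2 + 2*(-½)) = (-256*223)*(2 - 1) = -57088*1 = -57088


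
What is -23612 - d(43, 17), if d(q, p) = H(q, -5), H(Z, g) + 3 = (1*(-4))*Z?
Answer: -23437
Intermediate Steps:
H(Z, g) = -3 - 4*Z (H(Z, g) = -3 + (1*(-4))*Z = -3 - 4*Z)
d(q, p) = -3 - 4*q
-23612 - d(43, 17) = -23612 - (-3 - 4*43) = -23612 - (-3 - 172) = -23612 - 1*(-175) = -23612 + 175 = -23437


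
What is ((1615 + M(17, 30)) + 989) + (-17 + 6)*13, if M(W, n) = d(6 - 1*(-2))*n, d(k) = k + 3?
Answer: 2791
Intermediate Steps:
d(k) = 3 + k
M(W, n) = 11*n (M(W, n) = (3 + (6 - 1*(-2)))*n = (3 + (6 + 2))*n = (3 + 8)*n = 11*n)
((1615 + M(17, 30)) + 989) + (-17 + 6)*13 = ((1615 + 11*30) + 989) + (-17 + 6)*13 = ((1615 + 330) + 989) - 11*13 = (1945 + 989) - 143 = 2934 - 143 = 2791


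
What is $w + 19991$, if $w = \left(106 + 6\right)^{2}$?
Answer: $32535$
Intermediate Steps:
$w = 12544$ ($w = 112^{2} = 12544$)
$w + 19991 = 12544 + 19991 = 32535$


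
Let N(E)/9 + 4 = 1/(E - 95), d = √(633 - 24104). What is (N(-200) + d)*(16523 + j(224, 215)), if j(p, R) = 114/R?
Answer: -37760149611/63425 + 24867913*I*√479/215 ≈ -5.9535e+5 + 2.5314e+6*I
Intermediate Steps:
d = 7*I*√479 (d = √(-23471) = 7*I*√479 ≈ 153.2*I)
N(E) = -36 + 9/(-95 + E) (N(E) = -36 + 9/(E - 95) = -36 + 9/(-95 + E))
(N(-200) + d)*(16523 + j(224, 215)) = (9*(381 - 4*(-200))/(-95 - 200) + 7*I*√479)*(16523 + 114/215) = (9*(381 + 800)/(-295) + 7*I*√479)*(16523 + 114*(1/215)) = (9*(-1/295)*1181 + 7*I*√479)*(16523 + 114/215) = (-10629/295 + 7*I*√479)*(3552559/215) = -37760149611/63425 + 24867913*I*√479/215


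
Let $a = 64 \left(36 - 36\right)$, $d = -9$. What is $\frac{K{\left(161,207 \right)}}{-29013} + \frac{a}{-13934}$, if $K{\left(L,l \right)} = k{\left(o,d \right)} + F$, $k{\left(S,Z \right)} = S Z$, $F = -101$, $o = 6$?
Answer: $\frac{155}{29013} \approx 0.0053424$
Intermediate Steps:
$a = 0$ ($a = 64 \cdot 0 = 0$)
$K{\left(L,l \right)} = -155$ ($K{\left(L,l \right)} = 6 \left(-9\right) - 101 = -54 - 101 = -155$)
$\frac{K{\left(161,207 \right)}}{-29013} + \frac{a}{-13934} = - \frac{155}{-29013} + \frac{0}{-13934} = \left(-155\right) \left(- \frac{1}{29013}\right) + 0 \left(- \frac{1}{13934}\right) = \frac{155}{29013} + 0 = \frac{155}{29013}$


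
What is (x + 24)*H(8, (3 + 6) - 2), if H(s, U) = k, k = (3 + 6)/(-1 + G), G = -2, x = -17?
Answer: -21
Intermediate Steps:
k = -3 (k = (3 + 6)/(-1 - 2) = 9/(-3) = 9*(-1/3) = -3)
H(s, U) = -3
(x + 24)*H(8, (3 + 6) - 2) = (-17 + 24)*(-3) = 7*(-3) = -21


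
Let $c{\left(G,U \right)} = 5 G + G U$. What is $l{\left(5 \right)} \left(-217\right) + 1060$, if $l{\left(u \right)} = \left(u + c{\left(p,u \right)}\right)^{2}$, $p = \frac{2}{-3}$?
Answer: $\frac{4115}{9} \approx 457.22$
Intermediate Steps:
$p = - \frac{2}{3}$ ($p = 2 \left(- \frac{1}{3}\right) = - \frac{2}{3} \approx -0.66667$)
$l{\left(u \right)} = \left(- \frac{10}{3} + \frac{u}{3}\right)^{2}$ ($l{\left(u \right)} = \left(u - \frac{2 \left(5 + u\right)}{3}\right)^{2} = \left(u - \left(\frac{10}{3} + \frac{2 u}{3}\right)\right)^{2} = \left(- \frac{10}{3} + \frac{u}{3}\right)^{2}$)
$l{\left(5 \right)} \left(-217\right) + 1060 = \frac{\left(-10 + 5\right)^{2}}{9} \left(-217\right) + 1060 = \frac{\left(-5\right)^{2}}{9} \left(-217\right) + 1060 = \frac{1}{9} \cdot 25 \left(-217\right) + 1060 = \frac{25}{9} \left(-217\right) + 1060 = - \frac{5425}{9} + 1060 = \frac{4115}{9}$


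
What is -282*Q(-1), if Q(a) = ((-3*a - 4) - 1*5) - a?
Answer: 1410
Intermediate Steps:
Q(a) = -9 - 4*a (Q(a) = ((-4 - 3*a) - 5) - a = (-9 - 3*a) - a = -9 - 4*a)
-282*Q(-1) = -282*(-9 - 4*(-1)) = -282*(-9 + 4) = -282*(-5) = 1410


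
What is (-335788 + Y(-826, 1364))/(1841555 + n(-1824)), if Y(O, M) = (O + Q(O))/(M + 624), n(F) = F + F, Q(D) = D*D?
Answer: -47633221/260982794 ≈ -0.18251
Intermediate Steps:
Q(D) = D²
n(F) = 2*F
Y(O, M) = (O + O²)/(624 + M) (Y(O, M) = (O + O²)/(M + 624) = (O + O²)/(624 + M))
(-335788 + Y(-826, 1364))/(1841555 + n(-1824)) = (-335788 - 826*(1 - 826)/(624 + 1364))/(1841555 + 2*(-1824)) = (-335788 - 826*(-825)/1988)/(1841555 - 3648) = (-335788 - 826*1/1988*(-825))/1837907 = (-335788 + 48675/142)*(1/1837907) = -47633221/142*1/1837907 = -47633221/260982794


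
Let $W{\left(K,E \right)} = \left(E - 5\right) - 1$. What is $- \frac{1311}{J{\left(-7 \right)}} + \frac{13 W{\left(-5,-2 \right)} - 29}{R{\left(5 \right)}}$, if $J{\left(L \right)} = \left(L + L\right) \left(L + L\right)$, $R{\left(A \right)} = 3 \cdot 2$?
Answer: $- \frac{16967}{588} \approx -28.855$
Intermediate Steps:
$R{\left(A \right)} = 6$
$W{\left(K,E \right)} = -6 + E$ ($W{\left(K,E \right)} = \left(-5 + E\right) - 1 = -6 + E$)
$J{\left(L \right)} = 4 L^{2}$ ($J{\left(L \right)} = 2 L 2 L = 4 L^{2}$)
$- \frac{1311}{J{\left(-7 \right)}} + \frac{13 W{\left(-5,-2 \right)} - 29}{R{\left(5 \right)}} = - \frac{1311}{4 \left(-7\right)^{2}} + \frac{13 \left(-6 - 2\right) - 29}{6} = - \frac{1311}{4 \cdot 49} + \left(13 \left(-8\right) - 29\right) \frac{1}{6} = - \frac{1311}{196} + \left(-104 - 29\right) \frac{1}{6} = \left(-1311\right) \frac{1}{196} - \frac{133}{6} = - \frac{1311}{196} - \frac{133}{6} = - \frac{16967}{588}$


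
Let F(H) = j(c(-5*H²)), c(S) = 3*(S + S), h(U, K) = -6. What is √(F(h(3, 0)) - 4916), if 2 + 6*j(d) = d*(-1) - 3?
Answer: I*√170526/6 ≈ 68.825*I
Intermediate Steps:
c(S) = 6*S (c(S) = 3*(2*S) = 6*S)
j(d) = -⅚ - d/6 (j(d) = -⅓ + (d*(-1) - 3)/6 = -⅓ + (-d - 3)/6 = -⅓ + (-3 - d)/6 = -⅓ + (-½ - d/6) = -⅚ - d/6)
F(H) = -⅚ + 5*H² (F(H) = -⅚ - (-5)*H² = -⅚ + 5*H²)
√(F(h(3, 0)) - 4916) = √((-⅚ + 5*(-6)²) - 4916) = √((-⅚ + 5*36) - 4916) = √((-⅚ + 180) - 4916) = √(1075/6 - 4916) = √(-28421/6) = I*√170526/6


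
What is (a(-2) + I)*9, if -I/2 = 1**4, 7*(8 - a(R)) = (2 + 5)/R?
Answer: 117/2 ≈ 58.500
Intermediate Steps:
a(R) = 8 - 1/R (a(R) = 8 - (2 + 5)/(7*R) = 8 - 1/R)
I = -2 (I = -2*1**4 = -2*1 = -2)
(a(-2) + I)*9 = ((8 - 1/(-2)) - 2)*9 = ((8 - 1*(-1/2)) - 2)*9 = ((8 + 1/2) - 2)*9 = (17/2 - 2)*9 = (13/2)*9 = 117/2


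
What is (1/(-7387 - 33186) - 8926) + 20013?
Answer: 449832850/40573 ≈ 11087.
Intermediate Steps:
(1/(-7387 - 33186) - 8926) + 20013 = (1/(-40573) - 8926) + 20013 = (-1/40573 - 8926) + 20013 = -362154599/40573 + 20013 = 449832850/40573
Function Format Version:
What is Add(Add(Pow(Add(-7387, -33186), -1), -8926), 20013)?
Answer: Rational(449832850, 40573) ≈ 11087.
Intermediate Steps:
Add(Add(Pow(Add(-7387, -33186), -1), -8926), 20013) = Add(Add(Pow(-40573, -1), -8926), 20013) = Add(Add(Rational(-1, 40573), -8926), 20013) = Add(Rational(-362154599, 40573), 20013) = Rational(449832850, 40573)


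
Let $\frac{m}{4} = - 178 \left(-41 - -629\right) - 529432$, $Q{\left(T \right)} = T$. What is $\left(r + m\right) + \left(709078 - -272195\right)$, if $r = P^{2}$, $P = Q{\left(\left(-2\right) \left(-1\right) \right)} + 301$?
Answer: $-1463302$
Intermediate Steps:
$P = 303$ ($P = \left(-2\right) \left(-1\right) + 301 = 2 + 301 = 303$)
$r = 91809$ ($r = 303^{2} = 91809$)
$m = -2536384$ ($m = 4 \left(- 178 \left(-41 - -629\right) - 529432\right) = 4 \left(- 178 \left(-41 + 629\right) - 529432\right) = 4 \left(\left(-178\right) 588 - 529432\right) = 4 \left(-104664 - 529432\right) = 4 \left(-634096\right) = -2536384$)
$\left(r + m\right) + \left(709078 - -272195\right) = \left(91809 - 2536384\right) + \left(709078 - -272195\right) = -2444575 + \left(709078 + 272195\right) = -2444575 + 981273 = -1463302$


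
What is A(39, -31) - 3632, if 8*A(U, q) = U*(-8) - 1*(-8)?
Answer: -3670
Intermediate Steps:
A(U, q) = 1 - U (A(U, q) = (U*(-8) - 1*(-8))/8 = (-8*U + 8)/8 = (8 - 8*U)/8 = 1 - U)
A(39, -31) - 3632 = (1 - 1*39) - 3632 = (1 - 39) - 3632 = -38 - 3632 = -3670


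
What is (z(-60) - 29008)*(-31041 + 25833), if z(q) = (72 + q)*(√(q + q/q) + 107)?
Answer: 144386592 - 62496*I*√59 ≈ 1.4439e+8 - 4.8004e+5*I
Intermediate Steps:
z(q) = (72 + q)*(107 + √(1 + q)) (z(q) = (72 + q)*(√(q + 1) + 107) = (72 + q)*(√(1 + q) + 107) = (72 + q)*(107 + √(1 + q)))
(z(-60) - 29008)*(-31041 + 25833) = ((7704 + 72*√(1 - 60) + 107*(-60) - 60*√(1 - 60)) - 29008)*(-31041 + 25833) = ((7704 + 72*√(-59) - 6420 - 60*I*√59) - 29008)*(-5208) = ((7704 + 72*(I*√59) - 6420 - 60*I*√59) - 29008)*(-5208) = ((7704 + 72*I*√59 - 6420 - 60*I*√59) - 29008)*(-5208) = ((1284 + 12*I*√59) - 29008)*(-5208) = (-27724 + 12*I*√59)*(-5208) = 144386592 - 62496*I*√59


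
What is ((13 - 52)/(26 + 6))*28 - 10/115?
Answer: -6295/184 ≈ -34.212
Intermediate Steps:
((13 - 52)/(26 + 6))*28 - 10/115 = -39/32*28 - 10*1/115 = -39*1/32*28 - 2/23 = -39/32*28 - 2/23 = -273/8 - 2/23 = -6295/184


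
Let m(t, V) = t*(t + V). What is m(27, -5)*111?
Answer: 65934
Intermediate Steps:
m(t, V) = t*(V + t)
m(27, -5)*111 = (27*(-5 + 27))*111 = (27*22)*111 = 594*111 = 65934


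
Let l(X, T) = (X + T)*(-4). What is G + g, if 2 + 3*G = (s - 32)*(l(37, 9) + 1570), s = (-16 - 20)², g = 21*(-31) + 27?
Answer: 1750030/3 ≈ 5.8334e+5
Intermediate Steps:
l(X, T) = -4*T - 4*X (l(X, T) = (T + X)*(-4) = -4*T - 4*X)
g = -624 (g = -651 + 27 = -624)
s = 1296 (s = (-36)² = 1296)
G = 1751902/3 (G = -⅔ + ((1296 - 32)*((-4*9 - 4*37) + 1570))/3 = -⅔ + (1264*((-36 - 148) + 1570))/3 = -⅔ + (1264*(-184 + 1570))/3 = -⅔ + (1264*1386)/3 = -⅔ + (⅓)*1751904 = -⅔ + 583968 = 1751902/3 ≈ 5.8397e+5)
G + g = 1751902/3 - 624 = 1750030/3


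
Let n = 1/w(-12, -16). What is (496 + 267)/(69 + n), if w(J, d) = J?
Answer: 9156/827 ≈ 11.071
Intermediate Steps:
n = -1/12 (n = 1/(-12) = -1/12 ≈ -0.083333)
(496 + 267)/(69 + n) = (496 + 267)/(69 - 1/12) = 763/(827/12) = 763*(12/827) = 9156/827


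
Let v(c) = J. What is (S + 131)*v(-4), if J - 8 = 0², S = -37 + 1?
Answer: 760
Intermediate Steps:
S = -36
J = 8 (J = 8 + 0² = 8 + 0 = 8)
v(c) = 8
(S + 131)*v(-4) = (-36 + 131)*8 = 95*8 = 760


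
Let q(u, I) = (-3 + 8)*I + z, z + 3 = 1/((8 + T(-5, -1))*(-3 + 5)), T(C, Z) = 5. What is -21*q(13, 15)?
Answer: -39333/26 ≈ -1512.8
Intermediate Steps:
z = -77/26 (z = -3 + 1/((8 + 5)*(-3 + 5)) = -3 + 1/(13*2) = -3 + 1/26 = -77/26 ≈ -2.9615)
q(u, I) = -77/26 + 5*I (q(u, I) = (-3 + 8)*I - 77/26 = 5*I - 77/26 = -77/26 + 5*I)
-21*q(13, 15) = -21*(-77/26 + 5*15) = -21*(-77/26 + 75) = -21*1873/26 = -39333/26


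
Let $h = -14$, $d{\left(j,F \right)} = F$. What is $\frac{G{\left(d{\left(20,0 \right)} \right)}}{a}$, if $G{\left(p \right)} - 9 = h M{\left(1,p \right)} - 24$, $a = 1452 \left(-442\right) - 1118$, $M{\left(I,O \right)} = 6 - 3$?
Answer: $\frac{57}{642902} \approx 8.8661 \cdot 10^{-5}$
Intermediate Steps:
$M{\left(I,O \right)} = 3$ ($M{\left(I,O \right)} = 6 - 3 = 3$)
$a = -642902$ ($a = -641784 - 1118 = -642902$)
$G{\left(p \right)} = -57$ ($G{\left(p \right)} = 9 - 66 = -57$)
$\frac{G{\left(d{\left(20,0 \right)} \right)}}{a} = - \frac{57}{-642902} = \left(-57\right) \left(- \frac{1}{642902}\right) = \frac{57}{642902}$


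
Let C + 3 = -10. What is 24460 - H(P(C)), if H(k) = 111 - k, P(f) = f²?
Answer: 24518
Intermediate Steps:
C = -13 (C = -3 - 10 = -13)
24460 - H(P(C)) = 24460 - (111 - 1*(-13)²) = 24460 - (111 - 1*169) = 24460 - (111 - 169) = 24460 - 1*(-58) = 24460 + 58 = 24518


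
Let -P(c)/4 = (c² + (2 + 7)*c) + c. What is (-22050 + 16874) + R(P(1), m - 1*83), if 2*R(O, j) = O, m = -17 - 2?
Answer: -5198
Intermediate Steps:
m = -19
P(c) = -40*c - 4*c² (P(c) = -4*((c² + (2 + 7)*c) + c) = -4*((c² + 9*c) + c) = -4*(c² + 10*c) = -40*c - 4*c²)
R(O, j) = O/2
(-22050 + 16874) + R(P(1), m - 1*83) = (-22050 + 16874) + (-4*1*(10 + 1))/2 = -5176 + (-4*1*11)/2 = -5176 + (½)*(-44) = -5176 - 22 = -5198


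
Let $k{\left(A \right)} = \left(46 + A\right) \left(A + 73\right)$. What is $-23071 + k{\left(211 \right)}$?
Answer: $49917$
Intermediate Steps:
$k{\left(A \right)} = \left(46 + A\right) \left(73 + A\right)$
$-23071 + k{\left(211 \right)} = -23071 + \left(3358 + 211^{2} + 119 \cdot 211\right) = -23071 + \left(3358 + 44521 + 25109\right) = -23071 + 72988 = 49917$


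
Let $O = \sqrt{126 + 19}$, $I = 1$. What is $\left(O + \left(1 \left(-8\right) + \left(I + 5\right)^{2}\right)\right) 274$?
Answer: $7672 + 274 \sqrt{145} \approx 10971.0$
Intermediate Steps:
$O = \sqrt{145} \approx 12.042$
$\left(O + \left(1 \left(-8\right) + \left(I + 5\right)^{2}\right)\right) 274 = \left(\sqrt{145} + \left(1 \left(-8\right) + \left(1 + 5\right)^{2}\right)\right) 274 = \left(\sqrt{145} - \left(8 - 6^{2}\right)\right) 274 = \left(\sqrt{145} + \left(-8 + 36\right)\right) 274 = \left(\sqrt{145} + 28\right) 274 = \left(28 + \sqrt{145}\right) 274 = 7672 + 274 \sqrt{145}$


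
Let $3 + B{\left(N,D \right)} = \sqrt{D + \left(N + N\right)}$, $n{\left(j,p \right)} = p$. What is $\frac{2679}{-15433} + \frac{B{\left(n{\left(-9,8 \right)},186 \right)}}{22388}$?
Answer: $- \frac{60023751}{345514004} + \frac{\sqrt{202}}{22388} \approx -0.17309$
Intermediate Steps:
$B{\left(N,D \right)} = -3 + \sqrt{D + 2 N}$ ($B{\left(N,D \right)} = -3 + \sqrt{D + \left(N + N\right)} = -3 + \sqrt{D + 2 N}$)
$\frac{2679}{-15433} + \frac{B{\left(n{\left(-9,8 \right)},186 \right)}}{22388} = \frac{2679}{-15433} + \frac{-3 + \sqrt{186 + 2 \cdot 8}}{22388} = 2679 \left(- \frac{1}{15433}\right) + \left(-3 + \sqrt{186 + 16}\right) \frac{1}{22388} = - \frac{2679}{15433} + \left(-3 + \sqrt{202}\right) \frac{1}{22388} = - \frac{2679}{15433} - \left(\frac{3}{22388} - \frac{\sqrt{202}}{22388}\right) = - \frac{60023751}{345514004} + \frac{\sqrt{202}}{22388}$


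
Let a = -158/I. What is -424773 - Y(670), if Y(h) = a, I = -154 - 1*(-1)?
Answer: -64990427/153 ≈ -4.2477e+5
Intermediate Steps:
I = -153 (I = -154 + 1 = -153)
a = 158/153 (a = -158/(-153) = -158*(-1/153) = 158/153 ≈ 1.0327)
Y(h) = 158/153
-424773 - Y(670) = -424773 - 1*158/153 = -424773 - 158/153 = -64990427/153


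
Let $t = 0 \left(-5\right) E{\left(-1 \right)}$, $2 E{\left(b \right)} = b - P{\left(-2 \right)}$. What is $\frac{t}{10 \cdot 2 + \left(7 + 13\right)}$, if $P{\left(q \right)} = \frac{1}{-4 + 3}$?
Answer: $0$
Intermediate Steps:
$P{\left(q \right)} = -1$ ($P{\left(q \right)} = \frac{1}{-1} = -1$)
$E{\left(b \right)} = \frac{1}{2} + \frac{b}{2}$ ($E{\left(b \right)} = \frac{b - -1}{2} = \frac{b + 1}{2} = \frac{1 + b}{2} = \frac{1}{2} + \frac{b}{2}$)
$t = 0$ ($t = 0 \left(-5\right) \left(\frac{1}{2} + \frac{1}{2} \left(-1\right)\right) = 0 \left(\frac{1}{2} - \frac{1}{2}\right) = 0 \cdot 0 = 0$)
$\frac{t}{10 \cdot 2 + \left(7 + 13\right)} = \frac{0}{10 \cdot 2 + \left(7 + 13\right)} = \frac{0}{20 + 20} = \frac{0}{40} = 0 \cdot \frac{1}{40} = 0$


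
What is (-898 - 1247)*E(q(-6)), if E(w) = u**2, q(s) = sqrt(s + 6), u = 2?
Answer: -8580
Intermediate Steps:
q(s) = sqrt(6 + s)
E(w) = 4 (E(w) = 2**2 = 4)
(-898 - 1247)*E(q(-6)) = (-898 - 1247)*4 = -2145*4 = -8580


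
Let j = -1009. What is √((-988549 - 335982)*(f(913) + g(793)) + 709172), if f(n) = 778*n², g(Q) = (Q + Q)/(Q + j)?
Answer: 49*I*√115914061724631/18 ≈ 2.9308e+7*I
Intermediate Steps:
g(Q) = 2*Q/(-1009 + Q) (g(Q) = (Q + Q)/(Q - 1009) = (2*Q)/(-1009 + Q) = 2*Q/(-1009 + Q))
√((-988549 - 335982)*(f(913) + g(793)) + 709172) = √((-988549 - 335982)*(778*913² + 2*793/(-1009 + 793)) + 709172) = √(-1324531*(778*833569 + 2*793/(-216)) + 709172) = √(-1324531*(648516682 + 2*793*(-1/216)) + 709172) = √(-1324531*(648516682 - 793/108) + 709172) = √(-1324531*70039800863/108 + 709172) = √(-92769887476870253/108 + 709172) = √(-92769887400279677/108) = 49*I*√115914061724631/18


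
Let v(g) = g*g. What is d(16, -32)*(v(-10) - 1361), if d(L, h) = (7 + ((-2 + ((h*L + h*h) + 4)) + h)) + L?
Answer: -636805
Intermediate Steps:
v(g) = g²
d(L, h) = 9 + L + h + h² + L*h (d(L, h) = (7 + ((-2 + ((L*h + h²) + 4)) + h)) + L = (7 + ((-2 + ((h² + L*h) + 4)) + h)) + L = (7 + ((-2 + (4 + h² + L*h)) + h)) + L = (7 + ((2 + h² + L*h) + h)) + L = (7 + (2 + h + h² + L*h)) + L = (9 + h + h² + L*h) + L = 9 + L + h + h² + L*h)
d(16, -32)*(v(-10) - 1361) = (9 + 16 - 32 + (-32)² + 16*(-32))*((-10)² - 1361) = (9 + 16 - 32 + 1024 - 512)*(100 - 1361) = 505*(-1261) = -636805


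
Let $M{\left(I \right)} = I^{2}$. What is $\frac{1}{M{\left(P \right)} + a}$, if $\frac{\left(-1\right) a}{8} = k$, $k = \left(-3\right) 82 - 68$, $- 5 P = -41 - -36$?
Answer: $\frac{1}{2513} \approx 0.00039793$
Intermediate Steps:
$P = 1$ ($P = - \frac{-41 - -36}{5} = - \frac{-41 + 36}{5} = \left(- \frac{1}{5}\right) \left(-5\right) = 1$)
$k = -314$ ($k = -246 - 68 = -314$)
$a = 2512$ ($a = \left(-8\right) \left(-314\right) = 2512$)
$\frac{1}{M{\left(P \right)} + a} = \frac{1}{1^{2} + 2512} = \frac{1}{1 + 2512} = \frac{1}{2513}$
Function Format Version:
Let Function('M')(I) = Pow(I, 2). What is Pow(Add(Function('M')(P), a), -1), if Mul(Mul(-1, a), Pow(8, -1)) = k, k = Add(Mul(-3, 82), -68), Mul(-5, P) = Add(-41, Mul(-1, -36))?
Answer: Rational(1, 2513) ≈ 0.00039793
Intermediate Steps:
P = 1 (P = Mul(Rational(-1, 5), Add(-41, Mul(-1, -36))) = Mul(Rational(-1, 5), Add(-41, 36)) = Mul(Rational(-1, 5), -5) = 1)
k = -314 (k = Add(-246, -68) = -314)
a = 2512 (a = Mul(-8, -314) = 2512)
Pow(Add(Function('M')(P), a), -1) = Pow(Add(Pow(1, 2), 2512), -1) = Pow(Add(1, 2512), -1) = Pow(2513, -1) = Rational(1, 2513)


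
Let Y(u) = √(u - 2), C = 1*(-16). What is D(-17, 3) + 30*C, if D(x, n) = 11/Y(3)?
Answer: -469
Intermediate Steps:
C = -16
Y(u) = √(-2 + u)
D(x, n) = 11 (D(x, n) = 11/(√(-2 + 3)) = 11/(√1) = 11/1 = 11*1 = 11)
D(-17, 3) + 30*C = 11 + 30*(-16) = 11 - 480 = -469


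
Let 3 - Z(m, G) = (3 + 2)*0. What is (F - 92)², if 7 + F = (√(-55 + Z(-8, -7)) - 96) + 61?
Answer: 17904 - 536*I*√13 ≈ 17904.0 - 1932.6*I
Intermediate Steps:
Z(m, G) = 3 (Z(m, G) = 3 - (3 + 2)*0 = 3 - 5*0 = 3 - 1*0 = 3 + 0 = 3)
F = -42 + 2*I*√13 (F = -7 + ((√(-55 + 3) - 96) + 61) = -7 + ((√(-52) - 96) + 61) = -7 + ((2*I*√13 - 96) + 61) = -7 + ((-96 + 2*I*√13) + 61) = -7 + (-35 + 2*I*√13) = -42 + 2*I*√13 ≈ -42.0 + 7.2111*I)
(F - 92)² = ((-42 + 2*I*√13) - 92)² = (-134 + 2*I*√13)²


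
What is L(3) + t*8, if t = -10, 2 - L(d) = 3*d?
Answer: -87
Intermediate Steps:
L(d) = 2 - 3*d
L(3) + t*8 = (2 - 3*3) - 10*8 = (2 - 9) - 80 = -7 - 80 = -87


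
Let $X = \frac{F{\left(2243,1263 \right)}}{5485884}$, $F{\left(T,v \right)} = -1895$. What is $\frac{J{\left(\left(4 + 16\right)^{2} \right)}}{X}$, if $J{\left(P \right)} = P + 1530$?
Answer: $- \frac{2117551224}{379} \approx -5.5872 \cdot 10^{6}$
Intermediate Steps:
$J{\left(P \right)} = 1530 + P$
$X = - \frac{1895}{5485884} \approx -0.00034543$
$\frac{J{\left(\left(4 + 16\right)^{2} \right)}}{X} = \frac{1530 + \left(4 + 16\right)^{2}}{- \frac{1895}{5485884}} = \left(1530 + 20^{2}\right) \left(- \frac{5485884}{1895}\right) = \left(1530 + 400\right) \left(- \frac{5485884}{1895}\right) = 1930 \left(- \frac{5485884}{1895}\right) = - \frac{2117551224}{379}$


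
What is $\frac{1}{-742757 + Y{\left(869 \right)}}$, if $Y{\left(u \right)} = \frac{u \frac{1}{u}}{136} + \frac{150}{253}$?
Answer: $- \frac{34408}{25556762203} \approx -1.3463 \cdot 10^{-6}$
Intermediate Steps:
$Y{\left(u \right)} = \frac{20653}{34408}$ ($Y{\left(u \right)} = 1 \cdot \frac{1}{136} + 150 \cdot \frac{1}{253} = \frac{1}{136} + \frac{150}{253} = \frac{20653}{34408}$)
$\frac{1}{-742757 + Y{\left(869 \right)}} = \frac{1}{-742757 + \frac{20653}{34408}} = \frac{1}{- \frac{25556762203}{34408}} = - \frac{34408}{25556762203}$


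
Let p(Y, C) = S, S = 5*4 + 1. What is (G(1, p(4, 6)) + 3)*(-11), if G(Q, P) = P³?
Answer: -101904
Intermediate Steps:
S = 21 (S = 20 + 1 = 21)
p(Y, C) = 21
(G(1, p(4, 6)) + 3)*(-11) = (21³ + 3)*(-11) = (9261 + 3)*(-11) = 9264*(-11) = -101904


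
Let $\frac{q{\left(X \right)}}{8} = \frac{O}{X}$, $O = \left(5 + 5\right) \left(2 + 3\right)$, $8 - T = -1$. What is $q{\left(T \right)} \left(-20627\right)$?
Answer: $- \frac{8250800}{9} \approx -9.1676 \cdot 10^{5}$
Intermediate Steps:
$T = 9$ ($T = 8 - -1 = 8 + 1 = 9$)
$O = 50$ ($O = 10 \cdot 5 = 50$)
$q{\left(X \right)} = \frac{400}{X}$ ($q{\left(X \right)} = 8 \frac{50}{X} = \frac{400}{X}$)
$q{\left(T \right)} \left(-20627\right) = \frac{400}{9} \left(-20627\right) = - \frac{8250800}{9}$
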